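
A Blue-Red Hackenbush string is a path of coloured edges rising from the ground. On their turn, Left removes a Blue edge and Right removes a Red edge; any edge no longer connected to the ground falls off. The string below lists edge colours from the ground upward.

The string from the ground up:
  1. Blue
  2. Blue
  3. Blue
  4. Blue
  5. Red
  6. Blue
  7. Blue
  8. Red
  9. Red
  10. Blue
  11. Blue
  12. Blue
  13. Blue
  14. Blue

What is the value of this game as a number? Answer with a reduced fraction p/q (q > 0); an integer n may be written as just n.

3903/1024

B: Left { 0 }, Right { (no moves) } -> simplest 1
BB: Left { 0, 1 }, Right { (no moves) } -> simplest 2
BBB: Left { 0, 1, 2 }, Right { (no moves) } -> simplest 3
BBBB: Left { 0, 1, 2, 3 }, Right { (no moves) } -> simplest 4
BBBBR: Left { 0, 1, 2, 3 }, Right { 4 } -> simplest 7/2
BBBBRB: Left { 0, 1, 2, 3, 7/2 }, Right { 4 } -> simplest 15/4
BBBBRBB: Left { 0, 1, 2, 3, 7/2, 15/4 }, Right { 4 } -> simplest 31/8
BBBBRBBR: Left { 0, 1, 2, 3, 7/2, 15/4 }, Right { 31/8, 4 } -> simplest 61/16
BBBBRBBRR: Left { 0, 1, 2, 3, 7/2, 15/4 }, Right { 61/16, 31/8, 4 } -> simplest 121/32
BBBBRBBRRB: Left { 0, 1, 2, 3, 7/2, 15/4, 121/32 }, Right { 61/16, 31/8, 4 } -> simplest 243/64
BBBBRBBRRBB: Left { 0, 1, 2, 3, 7/2, 15/4, 121/32, 243/64 }, Right { 61/16, 31/8, 4 } -> simplest 487/128
BBBBRBBRRBBB: Left { 0, 1, 2, 3, 7/2, 15/4, 121/32, 243/64, 487/128 }, Right { 61/16, 31/8, 4 } -> simplest 975/256
BBBBRBBRRBBBB: Left { 0, 1, 2, 3, 7/2, 15/4, 121/32, 243/64, 487/128, 975/256 }, Right { 61/16, 31/8, 4 } -> simplest 1951/512
BBBBRBBRRBBBBB: Left { 0, 1, 2, 3, 7/2, 15/4, 121/32, 243/64, 487/128, 975/256, 1951/512 }, Right { 61/16, 31/8, 4 } -> simplest 3903/1024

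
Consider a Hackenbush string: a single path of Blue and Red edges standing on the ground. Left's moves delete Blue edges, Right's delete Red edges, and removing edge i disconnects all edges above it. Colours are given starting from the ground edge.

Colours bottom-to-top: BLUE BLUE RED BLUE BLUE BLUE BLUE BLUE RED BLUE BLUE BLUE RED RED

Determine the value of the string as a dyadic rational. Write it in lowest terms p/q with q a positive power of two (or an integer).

8121/4096

B: Left { 0 }, Right { ∅ } → simplest 1
BB: Left { 0,1 }, Right { ∅ } → simplest 2
BBR: Left { 0,1 }, Right { 2 } → simplest 3/2
BBRB: Left { 0,1,3/2 }, Right { 2 } → simplest 7/4
BBRBB: Left { 0,1,3/2,7/4 }, Right { 2 } → simplest 15/8
BBRBBB: Left { 0,1,3/2,7/4,15/8 }, Right { 2 } → simplest 31/16
BBRBBBB: Left { 0,1,3/2,7/4,15/8,31/16 }, Right { 2 } → simplest 63/32
BBRBBBBB: Left { 0,1,3/2,7/4,15/8,31/16,63/32 }, Right { 2 } → simplest 127/64
BBRBBBBBR: Left { 0,1,3/2,7/4,15/8,31/16,63/32 }, Right { 127/64,2 } → simplest 253/128
BBRBBBBBRB: Left { 0,1,3/2,7/4,15/8,31/16,63/32,253/128 }, Right { 127/64,2 } → simplest 507/256
BBRBBBBBRBB: Left { 0,1,3/2,7/4,15/8,31/16,63/32,253/128,507/256 }, Right { 127/64,2 } → simplest 1015/512
BBRBBBBBRBBB: Left { 0,1,3/2,7/4,15/8,31/16,63/32,253/128,507/256,1015/512 }, Right { 127/64,2 } → simplest 2031/1024
BBRBBBBBRBBBR: Left { 0,1,3/2,7/4,15/8,31/16,63/32,253/128,507/256,1015/512 }, Right { 2031/1024,127/64,2 } → simplest 4061/2048
BBRBBBBBRBBBRR: Left { 0,1,3/2,7/4,15/8,31/16,63/32,253/128,507/256,1015/512 }, Right { 4061/2048,2031/1024,127/64,2 } → simplest 8121/4096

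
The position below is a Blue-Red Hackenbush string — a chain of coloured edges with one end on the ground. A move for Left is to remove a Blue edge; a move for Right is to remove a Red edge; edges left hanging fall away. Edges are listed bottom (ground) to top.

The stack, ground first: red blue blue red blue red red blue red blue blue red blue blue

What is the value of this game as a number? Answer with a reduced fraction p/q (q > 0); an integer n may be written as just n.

g(r) = { none | 0 } ⇒ -1
g(rb) = { -1 | 0 } ⇒ -1/2
g(rbb) = { -1; -1/2 | 0 } ⇒ -1/4
g(rbbr) = { -1; -1/2 | -1/4; 0 } ⇒ -3/8
g(rbbrb) = { -1; -1/2; -3/8 | -1/4; 0 } ⇒ -5/16
g(rbbrbr) = { -1; -1/2; -3/8 | -5/16; -1/4; 0 } ⇒ -11/32
g(rbbrbrr) = { -1; -1/2; -3/8 | -11/32; -5/16; -1/4; 0 } ⇒ -23/64
g(rbbrbrrb) = { -1; -1/2; -3/8; -23/64 | -11/32; -5/16; -1/4; 0 } ⇒ -45/128
g(rbbrbrrbr) = { -1; -1/2; -3/8; -23/64 | -45/128; -11/32; -5/16; -1/4; 0 } ⇒ -91/256
g(rbbrbrrbrb) = { -1; -1/2; -3/8; -23/64; -91/256 | -45/128; -11/32; -5/16; -1/4; 0 } ⇒ -181/512
g(rbbrbrrbrbb) = { -1; -1/2; -3/8; -23/64; -91/256; -181/512 | -45/128; -11/32; -5/16; -1/4; 0 } ⇒ -361/1024
g(rbbrbrrbrbbr) = { -1; -1/2; -3/8; -23/64; -91/256; -181/512 | -361/1024; -45/128; -11/32; -5/16; -1/4; 0 } ⇒ -723/2048
g(rbbrbrrbrbbrb) = { -1; -1/2; -3/8; -23/64; -91/256; -181/512; -723/2048 | -361/1024; -45/128; -11/32; -5/16; -1/4; 0 } ⇒ -1445/4096
g(rbbrbrrbrbbrbb) = { -1; -1/2; -3/8; -23/64; -91/256; -181/512; -723/2048; -1445/4096 | -361/1024; -45/128; -11/32; -5/16; -1/4; 0 } ⇒ -2889/8192

-2889/8192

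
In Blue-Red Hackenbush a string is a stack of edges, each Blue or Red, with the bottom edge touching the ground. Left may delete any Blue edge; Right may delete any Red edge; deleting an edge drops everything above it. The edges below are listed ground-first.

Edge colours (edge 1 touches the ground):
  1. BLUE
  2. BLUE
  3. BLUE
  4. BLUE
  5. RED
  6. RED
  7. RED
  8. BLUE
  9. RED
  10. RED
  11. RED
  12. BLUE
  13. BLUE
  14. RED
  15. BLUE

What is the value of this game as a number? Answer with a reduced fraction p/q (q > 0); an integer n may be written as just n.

Prefix values for BLUE BLUE BLUE BLUE RED RED RED BLUE RED RED RED BLUE BLUE RED BLUE via {L|R} + simplicity:
g_1 [B]  L=[0]  R=[]  → 1
g_2 [BB]  L=[0; 1]  R=[]  → 2
g_3 [BBB]  L=[0; 1; 2]  R=[]  → 3
g_4 [BBBB]  L=[0; 1; 2; 3]  R=[]  → 4
g_5 [BBBBR]  L=[0; 1; 2; 3]  R=[4]  → 7/2
g_6 [BBBBRR]  L=[0; 1; 2; 3]  R=[7/2; 4]  → 13/4
g_7 [BBBBRRR]  L=[0; 1; 2; 3]  R=[13/4; 7/2; 4]  → 25/8
g_8 [BBBBRRRB]  L=[0; 1; 2; 3; 25/8]  R=[13/4; 7/2; 4]  → 51/16
g_9 [BBBBRRRBR]  L=[0; 1; 2; 3; 25/8]  R=[51/16; 13/4; 7/2; 4]  → 101/32
g_10 [BBBBRRRBRR]  L=[0; 1; 2; 3; 25/8]  R=[101/32; 51/16; 13/4; 7/2; 4]  → 201/64
g_11 [BBBBRRRBRRR]  L=[0; 1; 2; 3; 25/8]  R=[201/64; 101/32; 51/16; 13/4; 7/2; 4]  → 401/128
g_12 [BBBBRRRBRRRB]  L=[0; 1; 2; 3; 25/8; 401/128]  R=[201/64; 101/32; 51/16; 13/4; 7/2; 4]  → 803/256
g_13 [BBBBRRRBRRRBB]  L=[0; 1; 2; 3; 25/8; 401/128; 803/256]  R=[201/64; 101/32; 51/16; 13/4; 7/2; 4]  → 1607/512
g_14 [BBBBRRRBRRRBBR]  L=[0; 1; 2; 3; 25/8; 401/128; 803/256]  R=[1607/512; 201/64; 101/32; 51/16; 13/4; 7/2; 4]  → 3213/1024
g_15 [BBBBRRRBRRRBBRB]  L=[0; 1; 2; 3; 25/8; 401/128; 803/256; 3213/1024]  R=[1607/512; 201/64; 101/32; 51/16; 13/4; 7/2; 4]  → 6427/2048

6427/2048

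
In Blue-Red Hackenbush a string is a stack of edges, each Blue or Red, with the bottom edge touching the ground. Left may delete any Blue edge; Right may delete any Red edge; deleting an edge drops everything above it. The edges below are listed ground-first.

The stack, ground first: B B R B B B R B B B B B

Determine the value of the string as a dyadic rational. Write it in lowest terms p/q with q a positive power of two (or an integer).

Recurse on prefixes of the 12-edge string B B R B B B R B B B B B:
step 1: add B to get B; options L={ 0 } R={ · } = 1
step 2: add B to get BB; options L={ 0, 1 } R={ · } = 2
step 3: add R to get BBR; options L={ 0, 1 } R={ 2 } = 3/2
step 4: add B to get BBRB; options L={ 0, 1, 3/2 } R={ 2 } = 7/4
step 5: add B to get BBRBB; options L={ 0, 1, 3/2, 7/4 } R={ 2 } = 15/8
step 6: add B to get BBRBBB; options L={ 0, 1, 3/2, 7/4, 15/8 } R={ 2 } = 31/16
step 7: add R to get BBRBBBR; options L={ 0, 1, 3/2, 7/4, 15/8 } R={ 31/16, 2 } = 61/32
step 8: add B to get BBRBBBRB; options L={ 0, 1, 3/2, 7/4, 15/8, 61/32 } R={ 31/16, 2 } = 123/64
step 9: add B to get BBRBBBRBB; options L={ 0, 1, 3/2, 7/4, 15/8, 61/32, 123/64 } R={ 31/16, 2 } = 247/128
step 10: add B to get BBRBBBRBBB; options L={ 0, 1, 3/2, 7/4, 15/8, 61/32, 123/64, 247/128 } R={ 31/16, 2 } = 495/256
step 11: add B to get BBRBBBRBBBB; options L={ 0, 1, 3/2, 7/4, 15/8, 61/32, 123/64, 247/128, 495/256 } R={ 31/16, 2 } = 991/512
step 12: add B to get BBRBBBRBBBBB; options L={ 0, 1, 3/2, 7/4, 15/8, 61/32, 123/64, 247/128, 495/256, 991/512 } R={ 31/16, 2 } = 1983/1024

1983/1024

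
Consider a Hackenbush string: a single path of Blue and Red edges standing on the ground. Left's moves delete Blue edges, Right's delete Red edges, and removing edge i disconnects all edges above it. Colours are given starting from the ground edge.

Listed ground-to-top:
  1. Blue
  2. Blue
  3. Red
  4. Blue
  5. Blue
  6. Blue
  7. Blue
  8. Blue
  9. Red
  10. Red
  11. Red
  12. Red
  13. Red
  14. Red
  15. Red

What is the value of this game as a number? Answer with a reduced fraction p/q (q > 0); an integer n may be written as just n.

16129/8192

1 of 15 · B · max L 0 · min R +∞ → 1
2 of 15 · BB · max L 1 · min R +∞ → 2
3 of 15 · BBR · max L 1 · min R 2 → 3/2
4 of 15 · BBRB · max L 3/2 · min R 2 → 7/4
5 of 15 · BBRBB · max L 7/4 · min R 2 → 15/8
6 of 15 · BBRBBB · max L 15/8 · min R 2 → 31/16
7 of 15 · BBRBBBB · max L 31/16 · min R 2 → 63/32
8 of 15 · BBRBBBBB · max L 63/32 · min R 2 → 127/64
9 of 15 · BBRBBBBBR · max L 63/32 · min R 127/64 → 253/128
10 of 15 · BBRBBBBBRR · max L 63/32 · min R 253/128 → 505/256
11 of 15 · BBRBBBBBRRR · max L 63/32 · min R 505/256 → 1009/512
12 of 15 · BBRBBBBBRRRR · max L 63/32 · min R 1009/512 → 2017/1024
13 of 15 · BBRBBBBBRRRRR · max L 63/32 · min R 2017/1024 → 4033/2048
14 of 15 · BBRBBBBBRRRRRR · max L 63/32 · min R 4033/2048 → 8065/4096
15 of 15 · BBRBBBBBRRRRRRR · max L 63/32 · min R 8065/4096 → 16129/8192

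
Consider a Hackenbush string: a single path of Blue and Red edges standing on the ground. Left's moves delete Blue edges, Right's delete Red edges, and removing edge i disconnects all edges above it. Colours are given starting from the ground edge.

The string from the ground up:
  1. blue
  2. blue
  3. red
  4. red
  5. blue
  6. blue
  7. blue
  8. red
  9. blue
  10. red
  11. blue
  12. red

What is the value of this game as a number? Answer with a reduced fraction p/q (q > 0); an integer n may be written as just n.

b: Left { 0 }, Right { none } gives simplest 1
bb: Left { 0 1 }, Right { none } gives simplest 2
bbr: Left { 0 1 }, Right { 2 } gives simplest 3/2
bbrr: Left { 0 1 }, Right { 3/2 2 } gives simplest 5/4
bbrrb: Left { 0 1 5/4 }, Right { 3/2 2 } gives simplest 11/8
bbrrbb: Left { 0 1 5/4 11/8 }, Right { 3/2 2 } gives simplest 23/16
bbrrbbb: Left { 0 1 5/4 11/8 23/16 }, Right { 3/2 2 } gives simplest 47/32
bbrrbbbr: Left { 0 1 5/4 11/8 23/16 }, Right { 47/32 3/2 2 } gives simplest 93/64
bbrrbbbrb: Left { 0 1 5/4 11/8 23/16 93/64 }, Right { 47/32 3/2 2 } gives simplest 187/128
bbrrbbbrbr: Left { 0 1 5/4 11/8 23/16 93/64 }, Right { 187/128 47/32 3/2 2 } gives simplest 373/256
bbrrbbbrbrb: Left { 0 1 5/4 11/8 23/16 93/64 373/256 }, Right { 187/128 47/32 3/2 2 } gives simplest 747/512
bbrrbbbrbrbr: Left { 0 1 5/4 11/8 23/16 93/64 373/256 }, Right { 747/512 187/128 47/32 3/2 2 } gives simplest 1493/1024

1493/1024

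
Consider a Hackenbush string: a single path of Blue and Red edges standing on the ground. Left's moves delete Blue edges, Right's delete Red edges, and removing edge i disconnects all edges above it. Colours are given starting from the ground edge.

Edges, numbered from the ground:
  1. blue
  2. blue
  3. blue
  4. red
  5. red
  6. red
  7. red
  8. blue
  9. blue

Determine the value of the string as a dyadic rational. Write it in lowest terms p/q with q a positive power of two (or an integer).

value_1 [b]  L=[0]  R=[none]  => 1
value_2 [bb]  L=[0,1]  R=[none]  => 2
value_3 [bbb]  L=[0,1,2]  R=[none]  => 3
value_4 [bbbr]  L=[0,1,2]  R=[3]  => 5/2
value_5 [bbbrr]  L=[0,1,2]  R=[5/2,3]  => 9/4
value_6 [bbbrrr]  L=[0,1,2]  R=[9/4,5/2,3]  => 17/8
value_7 [bbbrrrr]  L=[0,1,2]  R=[17/8,9/4,5/2,3]  => 33/16
value_8 [bbbrrrrb]  L=[0,1,2,33/16]  R=[17/8,9/4,5/2,3]  => 67/32
value_9 [bbbrrrrbb]  L=[0,1,2,33/16,67/32]  R=[17/8,9/4,5/2,3]  => 135/64

135/64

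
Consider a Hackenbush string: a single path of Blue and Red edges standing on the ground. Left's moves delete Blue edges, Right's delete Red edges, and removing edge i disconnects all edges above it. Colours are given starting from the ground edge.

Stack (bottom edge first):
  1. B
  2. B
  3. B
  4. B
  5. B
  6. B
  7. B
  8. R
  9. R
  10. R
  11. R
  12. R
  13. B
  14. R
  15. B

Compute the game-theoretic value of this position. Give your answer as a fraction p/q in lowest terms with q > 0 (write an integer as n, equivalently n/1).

1547/256

v_1 [B]  L=[0]  R=[∅]  — 1
v_2 [BB]  L=[0,1]  R=[∅]  — 2
v_3 [BBB]  L=[0,1,2]  R=[∅]  — 3
v_4 [BBBB]  L=[0,1,2,3]  R=[∅]  — 4
v_5 [BBBBB]  L=[0,1,2,3,4]  R=[∅]  — 5
v_6 [BBBBBB]  L=[0,1,2,3,4,5]  R=[∅]  — 6
v_7 [BBBBBBB]  L=[0,1,2,3,4,5,6]  R=[∅]  — 7
v_8 [BBBBBBBR]  L=[0,1,2,3,4,5,6]  R=[7]  — 13/2
v_9 [BBBBBBBRR]  L=[0,1,2,3,4,5,6]  R=[13/2,7]  — 25/4
v_10 [BBBBBBBRRR]  L=[0,1,2,3,4,5,6]  R=[25/4,13/2,7]  — 49/8
v_11 [BBBBBBBRRRR]  L=[0,1,2,3,4,5,6]  R=[49/8,25/4,13/2,7]  — 97/16
v_12 [BBBBBBBRRRRR]  L=[0,1,2,3,4,5,6]  R=[97/16,49/8,25/4,13/2,7]  — 193/32
v_13 [BBBBBBBRRRRRB]  L=[0,1,2,3,4,5,6,193/32]  R=[97/16,49/8,25/4,13/2,7]  — 387/64
v_14 [BBBBBBBRRRRRBR]  L=[0,1,2,3,4,5,6,193/32]  R=[387/64,97/16,49/8,25/4,13/2,7]  — 773/128
v_15 [BBBBBBBRRRRRBRB]  L=[0,1,2,3,4,5,6,193/32,773/128]  R=[387/64,97/16,49/8,25/4,13/2,7]  — 1547/256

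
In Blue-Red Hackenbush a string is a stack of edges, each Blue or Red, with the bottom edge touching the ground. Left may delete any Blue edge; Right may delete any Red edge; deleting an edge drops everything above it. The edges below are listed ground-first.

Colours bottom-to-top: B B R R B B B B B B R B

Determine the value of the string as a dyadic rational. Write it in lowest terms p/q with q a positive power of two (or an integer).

1531/1024

Recurse on prefixes of the 12-edge string B B R R B B B B B B R B:
g(B) = { 0 | none } = 1
g(BB) = { 0,1 | none } = 2
g(BBR) = { 0,1 | 2 } = 3/2
g(BBRR) = { 0,1 | 3/2,2 } = 5/4
g(BBRRB) = { 0,1,5/4 | 3/2,2 } = 11/8
g(BBRRBB) = { 0,1,5/4,11/8 | 3/2,2 } = 23/16
g(BBRRBBB) = { 0,1,5/4,11/8,23/16 | 3/2,2 } = 47/32
g(BBRRBBBB) = { 0,1,5/4,11/8,23/16,47/32 | 3/2,2 } = 95/64
g(BBRRBBBBB) = { 0,1,5/4,11/8,23/16,47/32,95/64 | 3/2,2 } = 191/128
g(BBRRBBBBBB) = { 0,1,5/4,11/8,23/16,47/32,95/64,191/128 | 3/2,2 } = 383/256
g(BBRRBBBBBBR) = { 0,1,5/4,11/8,23/16,47/32,95/64,191/128 | 383/256,3/2,2 } = 765/512
g(BBRRBBBBBBRB) = { 0,1,5/4,11/8,23/16,47/32,95/64,191/128,765/512 | 383/256,3/2,2 } = 1531/1024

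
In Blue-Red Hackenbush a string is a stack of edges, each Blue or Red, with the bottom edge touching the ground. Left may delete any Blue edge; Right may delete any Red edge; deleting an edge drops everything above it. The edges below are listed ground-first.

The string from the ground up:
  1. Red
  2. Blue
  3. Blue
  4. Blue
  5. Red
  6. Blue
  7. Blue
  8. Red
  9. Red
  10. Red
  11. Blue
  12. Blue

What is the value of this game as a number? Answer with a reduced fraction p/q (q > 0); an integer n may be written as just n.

edge 1 of 12 (Red): { ∅ | 0 } gives -1
edge 2 of 12 (Blue): { -1 | 0 } gives -1/2
edge 3 of 12 (Blue): { -1, -1/2 | 0 } gives -1/4
edge 4 of 12 (Blue): { -1, -1/2, -1/4 | 0 } gives -1/8
edge 5 of 12 (Red): { -1, -1/2, -1/4 | -1/8, 0 } gives -3/16
edge 6 of 12 (Blue): { -1, -1/2, -1/4, -3/16 | -1/8, 0 } gives -5/32
edge 7 of 12 (Blue): { -1, -1/2, -1/4, -3/16, -5/32 | -1/8, 0 } gives -9/64
edge 8 of 12 (Red): { -1, -1/2, -1/4, -3/16, -5/32 | -9/64, -1/8, 0 } gives -19/128
edge 9 of 12 (Red): { -1, -1/2, -1/4, -3/16, -5/32 | -19/128, -9/64, -1/8, 0 } gives -39/256
edge 10 of 12 (Red): { -1, -1/2, -1/4, -3/16, -5/32 | -39/256, -19/128, -9/64, -1/8, 0 } gives -79/512
edge 11 of 12 (Blue): { -1, -1/2, -1/4, -3/16, -5/32, -79/512 | -39/256, -19/128, -9/64, -1/8, 0 } gives -157/1024
edge 12 of 12 (Blue): { -1, -1/2, -1/4, -3/16, -5/32, -79/512, -157/1024 | -39/256, -19/128, -9/64, -1/8, 0 } gives -313/2048

-313/2048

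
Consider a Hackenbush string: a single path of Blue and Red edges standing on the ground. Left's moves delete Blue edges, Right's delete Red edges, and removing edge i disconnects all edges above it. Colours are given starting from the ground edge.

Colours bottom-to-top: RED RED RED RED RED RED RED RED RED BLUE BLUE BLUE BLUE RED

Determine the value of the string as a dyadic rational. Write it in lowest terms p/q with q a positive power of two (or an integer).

Prefix values for RED RED RED RED RED RED RED RED RED BLUE BLUE BLUE BLUE RED via {L|R} + simplicity:
g_1 [R]  L=[∅]  R=[0]  — -1
g_2 [RR]  L=[∅]  R=[-1 0]  — -2
g_3 [RRR]  L=[∅]  R=[-2 -1 0]  — -3
g_4 [RRRR]  L=[∅]  R=[-3 -2 -1 0]  — -4
g_5 [RRRRR]  L=[∅]  R=[-4 -3 -2 -1 0]  — -5
g_6 [RRRRRR]  L=[∅]  R=[-5 -4 -3 -2 -1 0]  — -6
g_7 [RRRRRRR]  L=[∅]  R=[-6 -5 -4 -3 -2 -1 0]  — -7
g_8 [RRRRRRRR]  L=[∅]  R=[-7 -6 -5 -4 -3 -2 -1 0]  — -8
g_9 [RRRRRRRRR]  L=[∅]  R=[-8 -7 -6 -5 -4 -3 -2 -1 0]  — -9
g_10 [RRRRRRRRRB]  L=[-9]  R=[-8 -7 -6 -5 -4 -3 -2 -1 0]  — -17/2
g_11 [RRRRRRRRRBB]  L=[-9 -17/2]  R=[-8 -7 -6 -5 -4 -3 -2 -1 0]  — -33/4
g_12 [RRRRRRRRRBBB]  L=[-9 -17/2 -33/4]  R=[-8 -7 -6 -5 -4 -3 -2 -1 0]  — -65/8
g_13 [RRRRRRRRRBBBB]  L=[-9 -17/2 -33/4 -65/8]  R=[-8 -7 -6 -5 -4 -3 -2 -1 0]  — -129/16
g_14 [RRRRRRRRRBBBBR]  L=[-9 -17/2 -33/4 -65/8]  R=[-129/16 -8 -7 -6 -5 -4 -3 -2 -1 0]  — -259/32

-259/32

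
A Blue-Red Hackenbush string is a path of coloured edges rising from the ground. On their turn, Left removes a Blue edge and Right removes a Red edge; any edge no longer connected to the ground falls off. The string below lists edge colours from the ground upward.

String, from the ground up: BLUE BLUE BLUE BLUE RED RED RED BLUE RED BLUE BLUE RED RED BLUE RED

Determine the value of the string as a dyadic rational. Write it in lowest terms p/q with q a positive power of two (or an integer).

6501/2048

step 1: add BLUE to get B; options L={ 0 } R={ ∅ } so 1
step 2: add BLUE to get BB; options L={ 0, 1 } R={ ∅ } so 2
step 3: add BLUE to get BBB; options L={ 0, 1, 2 } R={ ∅ } so 3
step 4: add BLUE to get BBBB; options L={ 0, 1, 2, 3 } R={ ∅ } so 4
step 5: add RED to get BBBBR; options L={ 0, 1, 2, 3 } R={ 4 } so 7/2
step 6: add RED to get BBBBRR; options L={ 0, 1, 2, 3 } R={ 7/2, 4 } so 13/4
step 7: add RED to get BBBBRRR; options L={ 0, 1, 2, 3 } R={ 13/4, 7/2, 4 } so 25/8
step 8: add BLUE to get BBBBRRRB; options L={ 0, 1, 2, 3, 25/8 } R={ 13/4, 7/2, 4 } so 51/16
step 9: add RED to get BBBBRRRBR; options L={ 0, 1, 2, 3, 25/8 } R={ 51/16, 13/4, 7/2, 4 } so 101/32
step 10: add BLUE to get BBBBRRRBRB; options L={ 0, 1, 2, 3, 25/8, 101/32 } R={ 51/16, 13/4, 7/2, 4 } so 203/64
step 11: add BLUE to get BBBBRRRBRBB; options L={ 0, 1, 2, 3, 25/8, 101/32, 203/64 } R={ 51/16, 13/4, 7/2, 4 } so 407/128
step 12: add RED to get BBBBRRRBRBBR; options L={ 0, 1, 2, 3, 25/8, 101/32, 203/64 } R={ 407/128, 51/16, 13/4, 7/2, 4 } so 813/256
step 13: add RED to get BBBBRRRBRBBRR; options L={ 0, 1, 2, 3, 25/8, 101/32, 203/64 } R={ 813/256, 407/128, 51/16, 13/4, 7/2, 4 } so 1625/512
step 14: add BLUE to get BBBBRRRBRBBRRB; options L={ 0, 1, 2, 3, 25/8, 101/32, 203/64, 1625/512 } R={ 813/256, 407/128, 51/16, 13/4, 7/2, 4 } so 3251/1024
step 15: add RED to get BBBBRRRBRBBRRBR; options L={ 0, 1, 2, 3, 25/8, 101/32, 203/64, 1625/512 } R={ 3251/1024, 813/256, 407/128, 51/16, 13/4, 7/2, 4 } so 6501/2048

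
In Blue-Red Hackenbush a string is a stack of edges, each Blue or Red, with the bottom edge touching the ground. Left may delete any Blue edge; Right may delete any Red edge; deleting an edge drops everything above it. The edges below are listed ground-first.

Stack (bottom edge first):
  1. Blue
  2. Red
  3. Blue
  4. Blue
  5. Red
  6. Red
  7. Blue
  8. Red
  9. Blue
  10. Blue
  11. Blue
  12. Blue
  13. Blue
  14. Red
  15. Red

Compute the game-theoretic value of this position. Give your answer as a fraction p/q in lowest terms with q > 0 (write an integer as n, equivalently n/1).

13049/16384

Recurse on prefixes of the 15-edge string Blue Red Blue Blue Red Red Blue Red Blue Blue Blue Blue Blue Red Red:
step 1: add Blue to get B; options L={ 0 } R={ (no moves) } gives 1
step 2: add Red to get BR; options L={ 0 } R={ 1 } gives 1/2
step 3: add Blue to get BRB; options L={ 0; 1/2 } R={ 1 } gives 3/4
step 4: add Blue to get BRBB; options L={ 0; 1/2; 3/4 } R={ 1 } gives 7/8
step 5: add Red to get BRBBR; options L={ 0; 1/2; 3/4 } R={ 7/8; 1 } gives 13/16
step 6: add Red to get BRBBRR; options L={ 0; 1/2; 3/4 } R={ 13/16; 7/8; 1 } gives 25/32
step 7: add Blue to get BRBBRRB; options L={ 0; 1/2; 3/4; 25/32 } R={ 13/16; 7/8; 1 } gives 51/64
step 8: add Red to get BRBBRRBR; options L={ 0; 1/2; 3/4; 25/32 } R={ 51/64; 13/16; 7/8; 1 } gives 101/128
step 9: add Blue to get BRBBRRBRB; options L={ 0; 1/2; 3/4; 25/32; 101/128 } R={ 51/64; 13/16; 7/8; 1 } gives 203/256
step 10: add Blue to get BRBBRRBRBB; options L={ 0; 1/2; 3/4; 25/32; 101/128; 203/256 } R={ 51/64; 13/16; 7/8; 1 } gives 407/512
step 11: add Blue to get BRBBRRBRBBB; options L={ 0; 1/2; 3/4; 25/32; 101/128; 203/256; 407/512 } R={ 51/64; 13/16; 7/8; 1 } gives 815/1024
step 12: add Blue to get BRBBRRBRBBBB; options L={ 0; 1/2; 3/4; 25/32; 101/128; 203/256; 407/512; 815/1024 } R={ 51/64; 13/16; 7/8; 1 } gives 1631/2048
step 13: add Blue to get BRBBRRBRBBBBB; options L={ 0; 1/2; 3/4; 25/32; 101/128; 203/256; 407/512; 815/1024; 1631/2048 } R={ 51/64; 13/16; 7/8; 1 } gives 3263/4096
step 14: add Red to get BRBBRRBRBBBBBR; options L={ 0; 1/2; 3/4; 25/32; 101/128; 203/256; 407/512; 815/1024; 1631/2048 } R={ 3263/4096; 51/64; 13/16; 7/8; 1 } gives 6525/8192
step 15: add Red to get BRBBRRBRBBBBBRR; options L={ 0; 1/2; 3/4; 25/32; 101/128; 203/256; 407/512; 815/1024; 1631/2048 } R={ 6525/8192; 3263/4096; 51/64; 13/16; 7/8; 1 } gives 13049/16384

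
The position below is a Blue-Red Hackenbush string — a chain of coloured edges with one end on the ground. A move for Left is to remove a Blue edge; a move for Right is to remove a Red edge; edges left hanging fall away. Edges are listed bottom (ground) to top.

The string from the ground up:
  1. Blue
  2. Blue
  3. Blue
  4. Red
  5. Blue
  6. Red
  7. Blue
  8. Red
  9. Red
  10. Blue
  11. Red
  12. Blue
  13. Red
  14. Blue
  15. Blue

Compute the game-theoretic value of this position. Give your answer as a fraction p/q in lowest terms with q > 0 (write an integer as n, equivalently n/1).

10839/4096

Build v(s[:k]) for k = 1..15, string s = Blue Blue Blue Red Blue Red Blue Red Red Blue Red Blue Red Blue Blue.
v_1 [B]  L=[0]  R=[∅]  so 1
v_2 [BB]  L=[0, 1]  R=[∅]  so 2
v_3 [BBB]  L=[0, 1, 2]  R=[∅]  so 3
v_4 [BBBR]  L=[0, 1, 2]  R=[3]  so 5/2
v_5 [BBBRB]  L=[0, 1, 2, 5/2]  R=[3]  so 11/4
v_6 [BBBRBR]  L=[0, 1, 2, 5/2]  R=[11/4, 3]  so 21/8
v_7 [BBBRBRB]  L=[0, 1, 2, 5/2, 21/8]  R=[11/4, 3]  so 43/16
v_8 [BBBRBRBR]  L=[0, 1, 2, 5/2, 21/8]  R=[43/16, 11/4, 3]  so 85/32
v_9 [BBBRBRBRR]  L=[0, 1, 2, 5/2, 21/8]  R=[85/32, 43/16, 11/4, 3]  so 169/64
v_10 [BBBRBRBRRB]  L=[0, 1, 2, 5/2, 21/8, 169/64]  R=[85/32, 43/16, 11/4, 3]  so 339/128
v_11 [BBBRBRBRRBR]  L=[0, 1, 2, 5/2, 21/8, 169/64]  R=[339/128, 85/32, 43/16, 11/4, 3]  so 677/256
v_12 [BBBRBRBRRBRB]  L=[0, 1, 2, 5/2, 21/8, 169/64, 677/256]  R=[339/128, 85/32, 43/16, 11/4, 3]  so 1355/512
v_13 [BBBRBRBRRBRBR]  L=[0, 1, 2, 5/2, 21/8, 169/64, 677/256]  R=[1355/512, 339/128, 85/32, 43/16, 11/4, 3]  so 2709/1024
v_14 [BBBRBRBRRBRBRB]  L=[0, 1, 2, 5/2, 21/8, 169/64, 677/256, 2709/1024]  R=[1355/512, 339/128, 85/32, 43/16, 11/4, 3]  so 5419/2048
v_15 [BBBRBRBRRBRBRBB]  L=[0, 1, 2, 5/2, 21/8, 169/64, 677/256, 2709/1024, 5419/2048]  R=[1355/512, 339/128, 85/32, 43/16, 11/4, 3]  so 10839/4096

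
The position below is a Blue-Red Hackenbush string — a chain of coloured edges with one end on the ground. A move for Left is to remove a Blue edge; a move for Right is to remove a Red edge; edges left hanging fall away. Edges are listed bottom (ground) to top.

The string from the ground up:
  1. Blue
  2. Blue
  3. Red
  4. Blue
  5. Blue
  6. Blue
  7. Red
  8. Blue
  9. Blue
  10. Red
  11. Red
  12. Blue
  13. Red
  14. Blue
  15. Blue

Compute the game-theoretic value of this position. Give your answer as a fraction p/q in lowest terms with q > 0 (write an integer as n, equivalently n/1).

Prefix values for Blue Blue Red Blue Blue Blue Red Blue Blue Red Red Blue Red Blue Blue via {L|R} + simplicity:
B: Left { 0 }, Right {  } => simplest 1
BB: Left { 0,1 }, Right {  } => simplest 2
BBR: Left { 0,1 }, Right { 2 } => simplest 3/2
BBRB: Left { 0,1,3/2 }, Right { 2 } => simplest 7/4
BBRBB: Left { 0,1,3/2,7/4 }, Right { 2 } => simplest 15/8
BBRBBB: Left { 0,1,3/2,7/4,15/8 }, Right { 2 } => simplest 31/16
BBRBBBR: Left { 0,1,3/2,7/4,15/8 }, Right { 31/16,2 } => simplest 61/32
BBRBBBRB: Left { 0,1,3/2,7/4,15/8,61/32 }, Right { 31/16,2 } => simplest 123/64
BBRBBBRBB: Left { 0,1,3/2,7/4,15/8,61/32,123/64 }, Right { 31/16,2 } => simplest 247/128
BBRBBBRBBR: Left { 0,1,3/2,7/4,15/8,61/32,123/64 }, Right { 247/128,31/16,2 } => simplest 493/256
BBRBBBRBBRR: Left { 0,1,3/2,7/4,15/8,61/32,123/64 }, Right { 493/256,247/128,31/16,2 } => simplest 985/512
BBRBBBRBBRRB: Left { 0,1,3/2,7/4,15/8,61/32,123/64,985/512 }, Right { 493/256,247/128,31/16,2 } => simplest 1971/1024
BBRBBBRBBRRBR: Left { 0,1,3/2,7/4,15/8,61/32,123/64,985/512 }, Right { 1971/1024,493/256,247/128,31/16,2 } => simplest 3941/2048
BBRBBBRBBRRBRB: Left { 0,1,3/2,7/4,15/8,61/32,123/64,985/512,3941/2048 }, Right { 1971/1024,493/256,247/128,31/16,2 } => simplest 7883/4096
BBRBBBRBBRRBRBB: Left { 0,1,3/2,7/4,15/8,61/32,123/64,985/512,3941/2048,7883/4096 }, Right { 1971/1024,493/256,247/128,31/16,2 } => simplest 15767/8192

15767/8192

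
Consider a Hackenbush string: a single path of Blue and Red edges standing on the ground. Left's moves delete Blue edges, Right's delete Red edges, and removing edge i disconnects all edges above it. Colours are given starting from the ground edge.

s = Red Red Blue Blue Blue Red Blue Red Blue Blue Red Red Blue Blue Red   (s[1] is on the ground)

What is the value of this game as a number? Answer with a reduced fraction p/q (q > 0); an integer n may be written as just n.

-9523/8192

Recurse on prefixes of the 15-edge string Red Red Blue Blue Blue Red Blue Red Blue Blue Red Red Blue Blue Red:
edge 1 of 15 (Red): { ∅ | 0 } -> -1
edge 2 of 15 (Red): { ∅ | -1; 0 } -> -2
edge 3 of 15 (Blue): { -2 | -1; 0 } -> -3/2
edge 4 of 15 (Blue): { -2; -3/2 | -1; 0 } -> -5/4
edge 5 of 15 (Blue): { -2; -3/2; -5/4 | -1; 0 } -> -9/8
edge 6 of 15 (Red): { -2; -3/2; -5/4 | -9/8; -1; 0 } -> -19/16
edge 7 of 15 (Blue): { -2; -3/2; -5/4; -19/16 | -9/8; -1; 0 } -> -37/32
edge 8 of 15 (Red): { -2; -3/2; -5/4; -19/16 | -37/32; -9/8; -1; 0 } -> -75/64
edge 9 of 15 (Blue): { -2; -3/2; -5/4; -19/16; -75/64 | -37/32; -9/8; -1; 0 } -> -149/128
edge 10 of 15 (Blue): { -2; -3/2; -5/4; -19/16; -75/64; -149/128 | -37/32; -9/8; -1; 0 } -> -297/256
edge 11 of 15 (Red): { -2; -3/2; -5/4; -19/16; -75/64; -149/128 | -297/256; -37/32; -9/8; -1; 0 } -> -595/512
edge 12 of 15 (Red): { -2; -3/2; -5/4; -19/16; -75/64; -149/128 | -595/512; -297/256; -37/32; -9/8; -1; 0 } -> -1191/1024
edge 13 of 15 (Blue): { -2; -3/2; -5/4; -19/16; -75/64; -149/128; -1191/1024 | -595/512; -297/256; -37/32; -9/8; -1; 0 } -> -2381/2048
edge 14 of 15 (Blue): { -2; -3/2; -5/4; -19/16; -75/64; -149/128; -1191/1024; -2381/2048 | -595/512; -297/256; -37/32; -9/8; -1; 0 } -> -4761/4096
edge 15 of 15 (Red): { -2; -3/2; -5/4; -19/16; -75/64; -149/128; -1191/1024; -2381/2048 | -4761/4096; -595/512; -297/256; -37/32; -9/8; -1; 0 } -> -9523/8192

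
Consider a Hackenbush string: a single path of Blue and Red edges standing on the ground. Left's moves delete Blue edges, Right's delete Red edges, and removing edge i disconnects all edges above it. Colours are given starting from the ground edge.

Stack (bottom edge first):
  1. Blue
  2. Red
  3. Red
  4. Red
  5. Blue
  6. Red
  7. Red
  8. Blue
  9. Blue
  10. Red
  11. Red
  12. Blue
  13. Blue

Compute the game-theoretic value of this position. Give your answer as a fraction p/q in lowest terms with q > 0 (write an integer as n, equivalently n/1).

615/4096

Recurse on prefixes of the 13-edge string Blue Red Red Red Blue Red Red Blue Blue Red Red Blue Blue:
1 of 13 · B · max L 0 · min R +∞ => 1
2 of 13 · BR · max L 0 · min R 1 => 1/2
3 of 13 · BRR · max L 0 · min R 1/2 => 1/4
4 of 13 · BRRR · max L 0 · min R 1/4 => 1/8
5 of 13 · BRRRB · max L 1/8 · min R 1/4 => 3/16
6 of 13 · BRRRBR · max L 1/8 · min R 3/16 => 5/32
7 of 13 · BRRRBRR · max L 1/8 · min R 5/32 => 9/64
8 of 13 · BRRRBRRB · max L 9/64 · min R 5/32 => 19/128
9 of 13 · BRRRBRRBB · max L 19/128 · min R 5/32 => 39/256
10 of 13 · BRRRBRRBBR · max L 19/128 · min R 39/256 => 77/512
11 of 13 · BRRRBRRBBRR · max L 19/128 · min R 77/512 => 153/1024
12 of 13 · BRRRBRRBBRRB · max L 153/1024 · min R 77/512 => 307/2048
13 of 13 · BRRRBRRBBRRBB · max L 307/2048 · min R 77/512 => 615/4096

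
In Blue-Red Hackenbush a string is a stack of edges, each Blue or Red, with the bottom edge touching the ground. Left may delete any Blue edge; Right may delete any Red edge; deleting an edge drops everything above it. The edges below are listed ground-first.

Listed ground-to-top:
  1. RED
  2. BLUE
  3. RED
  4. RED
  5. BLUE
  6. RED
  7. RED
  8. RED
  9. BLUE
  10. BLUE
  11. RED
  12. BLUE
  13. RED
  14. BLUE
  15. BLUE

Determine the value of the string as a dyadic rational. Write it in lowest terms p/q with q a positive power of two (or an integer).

Prefix values for RED BLUE RED RED BLUE RED RED RED BLUE BLUE RED BLUE RED BLUE BLUE via {L|R} + simplicity:
v_1 [R]  L=[(no moves)]  R=[0]  so -1
v_2 [RB]  L=[-1]  R=[0]  so -1/2
v_3 [RBR]  L=[-1]  R=[-1/2; 0]  so -3/4
v_4 [RBRR]  L=[-1]  R=[-3/4; -1/2; 0]  so -7/8
v_5 [RBRRB]  L=[-1; -7/8]  R=[-3/4; -1/2; 0]  so -13/16
v_6 [RBRRBR]  L=[-1; -7/8]  R=[-13/16; -3/4; -1/2; 0]  so -27/32
v_7 [RBRRBRR]  L=[-1; -7/8]  R=[-27/32; -13/16; -3/4; -1/2; 0]  so -55/64
v_8 [RBRRBRRR]  L=[-1; -7/8]  R=[-55/64; -27/32; -13/16; -3/4; -1/2; 0]  so -111/128
v_9 [RBRRBRRRB]  L=[-1; -7/8; -111/128]  R=[-55/64; -27/32; -13/16; -3/4; -1/2; 0]  so -221/256
v_10 [RBRRBRRRBB]  L=[-1; -7/8; -111/128; -221/256]  R=[-55/64; -27/32; -13/16; -3/4; -1/2; 0]  so -441/512
v_11 [RBRRBRRRBBR]  L=[-1; -7/8; -111/128; -221/256]  R=[-441/512; -55/64; -27/32; -13/16; -3/4; -1/2; 0]  so -883/1024
v_12 [RBRRBRRRBBRB]  L=[-1; -7/8; -111/128; -221/256; -883/1024]  R=[-441/512; -55/64; -27/32; -13/16; -3/4; -1/2; 0]  so -1765/2048
v_13 [RBRRBRRRBBRBR]  L=[-1; -7/8; -111/128; -221/256; -883/1024]  R=[-1765/2048; -441/512; -55/64; -27/32; -13/16; -3/4; -1/2; 0]  so -3531/4096
v_14 [RBRRBRRRBBRBRB]  L=[-1; -7/8; -111/128; -221/256; -883/1024; -3531/4096]  R=[-1765/2048; -441/512; -55/64; -27/32; -13/16; -3/4; -1/2; 0]  so -7061/8192
v_15 [RBRRBRRRBBRBRBB]  L=[-1; -7/8; -111/128; -221/256; -883/1024; -3531/4096; -7061/8192]  R=[-1765/2048; -441/512; -55/64; -27/32; -13/16; -3/4; -1/2; 0]  so -14121/16384

-14121/16384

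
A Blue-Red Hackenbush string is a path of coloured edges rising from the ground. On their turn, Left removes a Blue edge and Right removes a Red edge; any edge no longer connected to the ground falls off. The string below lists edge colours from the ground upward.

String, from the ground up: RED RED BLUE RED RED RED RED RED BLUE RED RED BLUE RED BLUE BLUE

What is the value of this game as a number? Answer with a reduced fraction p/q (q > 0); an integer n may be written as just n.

-16233/8192

edge 1 of 15 (RED): { · | 0 } → -1
edge 2 of 15 (RED): { · | -1, 0 } → -2
edge 3 of 15 (BLUE): { -2 | -1, 0 } → -3/2
edge 4 of 15 (RED): { -2 | -3/2, -1, 0 } → -7/4
edge 5 of 15 (RED): { -2 | -7/4, -3/2, -1, 0 } → -15/8
edge 6 of 15 (RED): { -2 | -15/8, -7/4, -3/2, -1, 0 } → -31/16
edge 7 of 15 (RED): { -2 | -31/16, -15/8, -7/4, -3/2, -1, 0 } → -63/32
edge 8 of 15 (RED): { -2 | -63/32, -31/16, -15/8, -7/4, -3/2, -1, 0 } → -127/64
edge 9 of 15 (BLUE): { -2, -127/64 | -63/32, -31/16, -15/8, -7/4, -3/2, -1, 0 } → -253/128
edge 10 of 15 (RED): { -2, -127/64 | -253/128, -63/32, -31/16, -15/8, -7/4, -3/2, -1, 0 } → -507/256
edge 11 of 15 (RED): { -2, -127/64 | -507/256, -253/128, -63/32, -31/16, -15/8, -7/4, -3/2, -1, 0 } → -1015/512
edge 12 of 15 (BLUE): { -2, -127/64, -1015/512 | -507/256, -253/128, -63/32, -31/16, -15/8, -7/4, -3/2, -1, 0 } → -2029/1024
edge 13 of 15 (RED): { -2, -127/64, -1015/512 | -2029/1024, -507/256, -253/128, -63/32, -31/16, -15/8, -7/4, -3/2, -1, 0 } → -4059/2048
edge 14 of 15 (BLUE): { -2, -127/64, -1015/512, -4059/2048 | -2029/1024, -507/256, -253/128, -63/32, -31/16, -15/8, -7/4, -3/2, -1, 0 } → -8117/4096
edge 15 of 15 (BLUE): { -2, -127/64, -1015/512, -4059/2048, -8117/4096 | -2029/1024, -507/256, -253/128, -63/32, -31/16, -15/8, -7/4, -3/2, -1, 0 } → -16233/8192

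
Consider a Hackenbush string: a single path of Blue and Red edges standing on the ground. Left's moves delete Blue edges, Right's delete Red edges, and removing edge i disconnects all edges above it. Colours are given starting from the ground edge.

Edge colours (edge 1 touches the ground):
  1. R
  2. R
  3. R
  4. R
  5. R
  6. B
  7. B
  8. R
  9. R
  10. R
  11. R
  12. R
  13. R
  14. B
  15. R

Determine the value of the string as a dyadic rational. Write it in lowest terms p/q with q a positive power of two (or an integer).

-4603/1024

G_1 [R]  L=[]  R=[0]  ⇒ -1
G_2 [RR]  L=[]  R=[-1 0]  ⇒ -2
G_3 [RRR]  L=[]  R=[-2 -1 0]  ⇒ -3
G_4 [RRRR]  L=[]  R=[-3 -2 -1 0]  ⇒ -4
G_5 [RRRRR]  L=[]  R=[-4 -3 -2 -1 0]  ⇒ -5
G_6 [RRRRRB]  L=[-5]  R=[-4 -3 -2 -1 0]  ⇒ -9/2
G_7 [RRRRRBB]  L=[-5 -9/2]  R=[-4 -3 -2 -1 0]  ⇒ -17/4
G_8 [RRRRRBBR]  L=[-5 -9/2]  R=[-17/4 -4 -3 -2 -1 0]  ⇒ -35/8
G_9 [RRRRRBBRR]  L=[-5 -9/2]  R=[-35/8 -17/4 -4 -3 -2 -1 0]  ⇒ -71/16
G_10 [RRRRRBBRRR]  L=[-5 -9/2]  R=[-71/16 -35/8 -17/4 -4 -3 -2 -1 0]  ⇒ -143/32
G_11 [RRRRRBBRRRR]  L=[-5 -9/2]  R=[-143/32 -71/16 -35/8 -17/4 -4 -3 -2 -1 0]  ⇒ -287/64
G_12 [RRRRRBBRRRRR]  L=[-5 -9/2]  R=[-287/64 -143/32 -71/16 -35/8 -17/4 -4 -3 -2 -1 0]  ⇒ -575/128
G_13 [RRRRRBBRRRRRR]  L=[-5 -9/2]  R=[-575/128 -287/64 -143/32 -71/16 -35/8 -17/4 -4 -3 -2 -1 0]  ⇒ -1151/256
G_14 [RRRRRBBRRRRRRB]  L=[-5 -9/2 -1151/256]  R=[-575/128 -287/64 -143/32 -71/16 -35/8 -17/4 -4 -3 -2 -1 0]  ⇒ -2301/512
G_15 [RRRRRBBRRRRRRBR]  L=[-5 -9/2 -1151/256]  R=[-2301/512 -575/128 -287/64 -143/32 -71/16 -35/8 -17/4 -4 -3 -2 -1 0]  ⇒ -4603/1024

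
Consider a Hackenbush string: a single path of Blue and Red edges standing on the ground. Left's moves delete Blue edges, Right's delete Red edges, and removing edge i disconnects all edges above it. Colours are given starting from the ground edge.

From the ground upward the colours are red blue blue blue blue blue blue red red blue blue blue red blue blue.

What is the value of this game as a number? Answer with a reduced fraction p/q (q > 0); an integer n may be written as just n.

step 1: add red to get r; options L={ · } R={ 0 } gives -1
step 2: add blue to get rb; options L={ -1 } R={ 0 } gives -1/2
step 3: add blue to get rbb; options L={ -1; -1/2 } R={ 0 } gives -1/4
step 4: add blue to get rbbb; options L={ -1; -1/2; -1/4 } R={ 0 } gives -1/8
step 5: add blue to get rbbbb; options L={ -1; -1/2; -1/4; -1/8 } R={ 0 } gives -1/16
step 6: add blue to get rbbbbb; options L={ -1; -1/2; -1/4; -1/8; -1/16 } R={ 0 } gives -1/32
step 7: add blue to get rbbbbbb; options L={ -1; -1/2; -1/4; -1/8; -1/16; -1/32 } R={ 0 } gives -1/64
step 8: add red to get rbbbbbbr; options L={ -1; -1/2; -1/4; -1/8; -1/16; -1/32 } R={ -1/64; 0 } gives -3/128
step 9: add red to get rbbbbbbrr; options L={ -1; -1/2; -1/4; -1/8; -1/16; -1/32 } R={ -3/128; -1/64; 0 } gives -7/256
step 10: add blue to get rbbbbbbrrb; options L={ -1; -1/2; -1/4; -1/8; -1/16; -1/32; -7/256 } R={ -3/128; -1/64; 0 } gives -13/512
step 11: add blue to get rbbbbbbrrbb; options L={ -1; -1/2; -1/4; -1/8; -1/16; -1/32; -7/256; -13/512 } R={ -3/128; -1/64; 0 } gives -25/1024
step 12: add blue to get rbbbbbbrrbbb; options L={ -1; -1/2; -1/4; -1/8; -1/16; -1/32; -7/256; -13/512; -25/1024 } R={ -3/128; -1/64; 0 } gives -49/2048
step 13: add red to get rbbbbbbrrbbbr; options L={ -1; -1/2; -1/4; -1/8; -1/16; -1/32; -7/256; -13/512; -25/1024 } R={ -49/2048; -3/128; -1/64; 0 } gives -99/4096
step 14: add blue to get rbbbbbbrrbbbrb; options L={ -1; -1/2; -1/4; -1/8; -1/16; -1/32; -7/256; -13/512; -25/1024; -99/4096 } R={ -49/2048; -3/128; -1/64; 0 } gives -197/8192
step 15: add blue to get rbbbbbbrrbbbrbb; options L={ -1; -1/2; -1/4; -1/8; -1/16; -1/32; -7/256; -13/512; -25/1024; -99/4096; -197/8192 } R={ -49/2048; -3/128; -1/64; 0 } gives -393/16384

-393/16384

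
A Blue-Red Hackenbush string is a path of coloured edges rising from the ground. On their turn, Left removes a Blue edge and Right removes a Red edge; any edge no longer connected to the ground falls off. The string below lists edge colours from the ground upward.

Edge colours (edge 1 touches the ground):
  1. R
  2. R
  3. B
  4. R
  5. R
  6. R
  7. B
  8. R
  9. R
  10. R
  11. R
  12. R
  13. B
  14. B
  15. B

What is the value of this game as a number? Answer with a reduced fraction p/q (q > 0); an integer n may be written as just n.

-15857/8192

Recurse on prefixes of the 15-edge string R R B R R R B R R R R R B B B:
R: Left { none }, Right { 0 } gives simplest -1
RR: Left { none }, Right { -1; 0 } gives simplest -2
RRB: Left { -2 }, Right { -1; 0 } gives simplest -3/2
RRBR: Left { -2 }, Right { -3/2; -1; 0 } gives simplest -7/4
RRBRR: Left { -2 }, Right { -7/4; -3/2; -1; 0 } gives simplest -15/8
RRBRRR: Left { -2 }, Right { -15/8; -7/4; -3/2; -1; 0 } gives simplest -31/16
RRBRRRB: Left { -2; -31/16 }, Right { -15/8; -7/4; -3/2; -1; 0 } gives simplest -61/32
RRBRRRBR: Left { -2; -31/16 }, Right { -61/32; -15/8; -7/4; -3/2; -1; 0 } gives simplest -123/64
RRBRRRBRR: Left { -2; -31/16 }, Right { -123/64; -61/32; -15/8; -7/4; -3/2; -1; 0 } gives simplest -247/128
RRBRRRBRRR: Left { -2; -31/16 }, Right { -247/128; -123/64; -61/32; -15/8; -7/4; -3/2; -1; 0 } gives simplest -495/256
RRBRRRBRRRR: Left { -2; -31/16 }, Right { -495/256; -247/128; -123/64; -61/32; -15/8; -7/4; -3/2; -1; 0 } gives simplest -991/512
RRBRRRBRRRRR: Left { -2; -31/16 }, Right { -991/512; -495/256; -247/128; -123/64; -61/32; -15/8; -7/4; -3/2; -1; 0 } gives simplest -1983/1024
RRBRRRBRRRRRB: Left { -2; -31/16; -1983/1024 }, Right { -991/512; -495/256; -247/128; -123/64; -61/32; -15/8; -7/4; -3/2; -1; 0 } gives simplest -3965/2048
RRBRRRBRRRRRBB: Left { -2; -31/16; -1983/1024; -3965/2048 }, Right { -991/512; -495/256; -247/128; -123/64; -61/32; -15/8; -7/4; -3/2; -1; 0 } gives simplest -7929/4096
RRBRRRBRRRRRBBB: Left { -2; -31/16; -1983/1024; -3965/2048; -7929/4096 }, Right { -991/512; -495/256; -247/128; -123/64; -61/32; -15/8; -7/4; -3/2; -1; 0 } gives simplest -15857/8192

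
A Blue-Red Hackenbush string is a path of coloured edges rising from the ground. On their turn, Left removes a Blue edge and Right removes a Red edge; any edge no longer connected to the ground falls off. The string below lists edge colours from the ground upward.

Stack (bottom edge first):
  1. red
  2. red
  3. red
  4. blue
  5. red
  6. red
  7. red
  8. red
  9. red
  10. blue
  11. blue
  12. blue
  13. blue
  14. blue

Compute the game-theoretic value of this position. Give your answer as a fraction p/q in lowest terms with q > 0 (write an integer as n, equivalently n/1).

edge 1 of 14 (red): { · | 0 } ⇒ -1
edge 2 of 14 (red): { · | -1; 0 } ⇒ -2
edge 3 of 14 (red): { · | -2; -1; 0 } ⇒ -3
edge 4 of 14 (blue): { -3 | -2; -1; 0 } ⇒ -5/2
edge 5 of 14 (red): { -3 | -5/2; -2; -1; 0 } ⇒ -11/4
edge 6 of 14 (red): { -3 | -11/4; -5/2; -2; -1; 0 } ⇒ -23/8
edge 7 of 14 (red): { -3 | -23/8; -11/4; -5/2; -2; -1; 0 } ⇒ -47/16
edge 8 of 14 (red): { -3 | -47/16; -23/8; -11/4; -5/2; -2; -1; 0 } ⇒ -95/32
edge 9 of 14 (red): { -3 | -95/32; -47/16; -23/8; -11/4; -5/2; -2; -1; 0 } ⇒ -191/64
edge 10 of 14 (blue): { -3; -191/64 | -95/32; -47/16; -23/8; -11/4; -5/2; -2; -1; 0 } ⇒ -381/128
edge 11 of 14 (blue): { -3; -191/64; -381/128 | -95/32; -47/16; -23/8; -11/4; -5/2; -2; -1; 0 } ⇒ -761/256
edge 12 of 14 (blue): { -3; -191/64; -381/128; -761/256 | -95/32; -47/16; -23/8; -11/4; -5/2; -2; -1; 0 } ⇒ -1521/512
edge 13 of 14 (blue): { -3; -191/64; -381/128; -761/256; -1521/512 | -95/32; -47/16; -23/8; -11/4; -5/2; -2; -1; 0 } ⇒ -3041/1024
edge 14 of 14 (blue): { -3; -191/64; -381/128; -761/256; -1521/512; -3041/1024 | -95/32; -47/16; -23/8; -11/4; -5/2; -2; -1; 0 } ⇒ -6081/2048

-6081/2048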